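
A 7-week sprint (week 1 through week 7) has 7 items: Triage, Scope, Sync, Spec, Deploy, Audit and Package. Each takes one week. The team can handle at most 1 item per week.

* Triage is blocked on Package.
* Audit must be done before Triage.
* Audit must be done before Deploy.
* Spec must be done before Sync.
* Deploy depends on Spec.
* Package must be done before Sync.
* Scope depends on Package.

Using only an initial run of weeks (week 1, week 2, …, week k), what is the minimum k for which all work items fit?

The precedence chain requires at least 2 distinct weeks.
With at most 1 per week and 7 work items, at least 7 weeks are needed.
7 works (last occupied week: week 7): for example Audit -> week 2, Package -> week 1, Spec -> week 4, Deploy -> week 6, Scope -> week 7, Triage -> week 3, Sync -> week 5.

7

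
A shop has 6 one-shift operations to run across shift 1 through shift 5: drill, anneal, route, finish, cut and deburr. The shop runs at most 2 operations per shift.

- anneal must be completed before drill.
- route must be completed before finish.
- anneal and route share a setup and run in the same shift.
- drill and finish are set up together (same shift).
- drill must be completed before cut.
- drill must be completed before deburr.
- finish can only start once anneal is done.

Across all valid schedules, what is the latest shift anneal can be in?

Downstream work caps anneal at shift 3.
anneal at shift 3 is achievable: drill -> shift 4; deburr -> shift 5; finish -> shift 4; route -> shift 3; cut -> shift 5; anneal -> shift 3.

shift 3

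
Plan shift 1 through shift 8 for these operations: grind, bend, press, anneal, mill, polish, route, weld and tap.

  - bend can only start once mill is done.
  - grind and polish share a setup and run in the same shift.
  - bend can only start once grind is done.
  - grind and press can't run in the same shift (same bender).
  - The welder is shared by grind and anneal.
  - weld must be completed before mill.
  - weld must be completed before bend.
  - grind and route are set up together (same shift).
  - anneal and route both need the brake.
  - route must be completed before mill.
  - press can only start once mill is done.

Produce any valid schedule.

bend in shift 3; anneal in shift 2; weld in shift 1; mill in shift 2; route in shift 1; tap in shift 1; press in shift 3; polish in shift 1; grind in shift 1

Checking: weld(shift 1) before mill(shift 2); mill(shift 2) before bend(shift 3); route(shift 1) before mill(shift 2); grind(shift 1) before bend(shift 3); mill(shift 2) before press(shift 3); weld(shift 1) before bend(shift 3); grind(shift 1) != anneal(shift 2); grind(shift 1) != press(shift 3); anneal(shift 2) != route(shift 1); grind = route = shift 1; grind = polish = shift 1.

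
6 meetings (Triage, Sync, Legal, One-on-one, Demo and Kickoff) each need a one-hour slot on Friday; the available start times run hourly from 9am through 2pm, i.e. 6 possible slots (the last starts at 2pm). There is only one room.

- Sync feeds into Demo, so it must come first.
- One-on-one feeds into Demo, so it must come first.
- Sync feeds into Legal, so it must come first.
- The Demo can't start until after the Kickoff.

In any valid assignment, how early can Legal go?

10am

Precedence pushes Legal to at least 10am.
Legal at 10am is achievable: Triage -> 2pm, Kickoff -> 12pm, Sync -> 9am, Demo -> 1pm, Legal -> 10am, One-on-one -> 11am.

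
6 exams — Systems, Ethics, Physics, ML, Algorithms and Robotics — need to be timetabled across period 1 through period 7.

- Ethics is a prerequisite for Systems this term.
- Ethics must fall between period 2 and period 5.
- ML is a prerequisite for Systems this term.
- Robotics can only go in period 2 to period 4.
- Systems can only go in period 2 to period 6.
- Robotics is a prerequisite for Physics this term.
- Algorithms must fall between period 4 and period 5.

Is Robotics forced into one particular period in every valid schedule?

No

Robotics can be period 2 (e.g. Algorithms=period 4; Robotics=period 2; Ethics=period 2; Systems=period 3; ML=period 1; Physics=period 3) or period 3 (e.g. ML in period 1, Physics in period 4, Algorithms in period 4, Robotics in period 3, Systems in period 3, Ethics in period 2).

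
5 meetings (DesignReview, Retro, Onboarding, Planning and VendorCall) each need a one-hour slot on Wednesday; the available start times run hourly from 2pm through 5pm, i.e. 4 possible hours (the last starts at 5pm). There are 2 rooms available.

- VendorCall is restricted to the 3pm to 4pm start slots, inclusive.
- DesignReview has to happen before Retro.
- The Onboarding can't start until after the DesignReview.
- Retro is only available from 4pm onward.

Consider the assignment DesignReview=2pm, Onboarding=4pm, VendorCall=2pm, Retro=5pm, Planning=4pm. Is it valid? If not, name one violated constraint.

No. VendorCall is restricted to the 3pm to 4pm start slots, inclusive is not satisfied.

The Onboarding can't start until after the DesignReview — holds.
There are 2 rooms available — holds.
DesignReview has to happen before Retro — holds.
Retro is only available from 4pm onward — holds.
VendorCall is restricted to the 3pm to 4pm start slots, inclusive — violated.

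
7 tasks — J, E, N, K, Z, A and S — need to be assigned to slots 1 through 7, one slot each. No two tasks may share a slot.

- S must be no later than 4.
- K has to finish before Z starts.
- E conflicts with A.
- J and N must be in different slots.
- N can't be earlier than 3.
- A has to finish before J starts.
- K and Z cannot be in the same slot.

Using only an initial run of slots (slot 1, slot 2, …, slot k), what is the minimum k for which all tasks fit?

The precedence chain requires at least 2 distinct slots.
With at most 1 per slot and 7 tasks, at least 7 slots are needed.
N can't be placed before 3, so the schedule must run through at least slot 3.
7 works (last occupied slot: 7): for example S -> 1; E -> 7; K -> 5; A -> 2; N -> 3; Z -> 6; J -> 4.

7 slots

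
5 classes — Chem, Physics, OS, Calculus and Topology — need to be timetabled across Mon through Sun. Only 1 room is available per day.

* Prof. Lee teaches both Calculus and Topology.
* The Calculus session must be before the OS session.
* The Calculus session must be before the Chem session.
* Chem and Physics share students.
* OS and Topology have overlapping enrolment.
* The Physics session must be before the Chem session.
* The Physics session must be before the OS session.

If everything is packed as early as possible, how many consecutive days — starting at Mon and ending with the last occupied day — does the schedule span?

The precedence chain requires at least 2 distinct days.
With at most 1 per day and 5 classes, at least 5 days are needed.
5 works (last occupied day: Fri): for example Chem in Wed, OS in Thu, Physics in Mon, Topology in Fri, Calculus in Tue.

5 days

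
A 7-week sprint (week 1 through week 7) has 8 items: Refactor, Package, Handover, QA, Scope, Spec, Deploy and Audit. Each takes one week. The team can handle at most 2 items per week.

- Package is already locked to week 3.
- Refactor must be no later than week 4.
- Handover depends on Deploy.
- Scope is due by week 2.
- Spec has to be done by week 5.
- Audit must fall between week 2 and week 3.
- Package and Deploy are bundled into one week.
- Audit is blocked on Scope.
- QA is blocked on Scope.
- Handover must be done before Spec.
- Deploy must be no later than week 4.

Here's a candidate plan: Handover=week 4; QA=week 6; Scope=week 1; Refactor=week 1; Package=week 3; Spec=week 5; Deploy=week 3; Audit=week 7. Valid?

Package is already locked to week 3 — holds.
Audit must fall between week 2 and week 3 — violated.
Refactor must be no later than week 4 — holds.
Audit is blocked on Scope — holds.
Handover depends on Deploy — holds.
Spec has to be done by week 5 — holds.
Package and Deploy are bundled into one week — holds.
Deploy must be no later than week 4 — holds.
Handover must be done before Spec — holds.
Scope is due by week 2 — holds.
QA is blocked on Scope — holds.
The team can handle at most 2 items per week — holds.

No — it violates: Audit must fall between week 2 and week 3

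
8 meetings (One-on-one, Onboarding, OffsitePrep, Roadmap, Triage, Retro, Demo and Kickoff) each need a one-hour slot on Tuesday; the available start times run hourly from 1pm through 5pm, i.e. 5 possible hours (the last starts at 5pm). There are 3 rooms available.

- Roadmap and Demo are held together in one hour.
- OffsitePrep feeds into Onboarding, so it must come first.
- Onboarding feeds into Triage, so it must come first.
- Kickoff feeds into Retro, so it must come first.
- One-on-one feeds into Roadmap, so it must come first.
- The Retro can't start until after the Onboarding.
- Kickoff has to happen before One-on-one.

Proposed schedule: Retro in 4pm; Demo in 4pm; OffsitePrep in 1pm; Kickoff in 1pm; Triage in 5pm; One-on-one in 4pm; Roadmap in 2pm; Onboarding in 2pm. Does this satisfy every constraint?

No. One-on-one feeds into Roadmap, so it must come first is not satisfied.

There are 3 rooms available — holds.
OffsitePrep feeds into Onboarding, so it must come first — holds.
Kickoff feeds into Retro, so it must come first — holds.
Kickoff has to happen before One-on-one — holds.
Roadmap and Demo are held together in one hour — violated.
One-on-one feeds into Roadmap, so it must come first — violated.
Onboarding feeds into Triage, so it must come first — holds.
The Retro can't start until after the Onboarding — holds.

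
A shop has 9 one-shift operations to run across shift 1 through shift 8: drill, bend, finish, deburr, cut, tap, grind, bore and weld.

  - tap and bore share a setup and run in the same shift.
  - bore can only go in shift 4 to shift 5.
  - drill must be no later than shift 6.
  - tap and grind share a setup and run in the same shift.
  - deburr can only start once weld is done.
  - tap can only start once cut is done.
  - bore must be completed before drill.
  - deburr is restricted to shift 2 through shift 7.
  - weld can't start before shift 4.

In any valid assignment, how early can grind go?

Grind must be in the same shift as bore, which can't be before shift 4, so grind is at least shift 4; grind must be in the same shift as bore, which can't be after shift 5, so grind is at most shift 5.
grind at shift 4 is achievable: weld=shift 4, grind=shift 4, cut=shift 1, drill=shift 5, deburr=shift 5, finish=shift 1, bore=shift 4, tap=shift 4, bend=shift 1.

shift 4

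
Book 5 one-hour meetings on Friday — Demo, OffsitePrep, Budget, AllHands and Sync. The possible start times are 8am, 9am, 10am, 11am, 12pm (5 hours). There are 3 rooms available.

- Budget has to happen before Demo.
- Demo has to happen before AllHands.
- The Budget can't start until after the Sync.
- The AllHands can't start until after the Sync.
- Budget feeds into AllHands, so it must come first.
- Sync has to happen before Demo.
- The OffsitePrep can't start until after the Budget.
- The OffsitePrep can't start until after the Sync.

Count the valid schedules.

Splitting on Demo: it can be 10am (6), 11am (7). Listing each branch's schedules as (OffsitePrep, Budget, AllHands, Sync):
Demo=10am: (10am,9am,11am,8am) (10am,9am,12pm,8am) (11am,9am,11am,8am) (11am,9am,12pm,8am) (12pm,9am,11am,8am) (12pm,9am,12pm,8am) — 6.
Demo=11am: (10am,9am,12pm,8am) (11am,9am,12pm,8am) (11am,10am,12pm,8am) (11am,10am,12pm,9am) (12pm,9am,12pm,8am) (12pm,10am,12pm,8am) (12pm,10am,12pm,9am) — 7.
Summing: 6 + 7 = 13.

13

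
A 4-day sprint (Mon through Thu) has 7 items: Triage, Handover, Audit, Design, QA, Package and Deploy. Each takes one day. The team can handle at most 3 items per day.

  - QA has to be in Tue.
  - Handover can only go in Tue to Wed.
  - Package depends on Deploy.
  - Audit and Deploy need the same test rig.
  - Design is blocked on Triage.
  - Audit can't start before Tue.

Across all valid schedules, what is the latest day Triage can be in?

Wed

Downstream work caps Triage at Wed.
Triage at Wed is achievable: Handover=Tue, QA=Tue, Design=Thu, Triage=Wed, Deploy=Mon, Package=Wed, Audit=Tue.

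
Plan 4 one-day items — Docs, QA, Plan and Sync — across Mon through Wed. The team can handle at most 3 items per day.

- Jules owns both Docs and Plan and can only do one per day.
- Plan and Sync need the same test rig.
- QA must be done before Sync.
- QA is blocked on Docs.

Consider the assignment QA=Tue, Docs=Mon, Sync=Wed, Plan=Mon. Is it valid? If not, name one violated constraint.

No — it violates: Jules owns both Docs and Plan and can only do one per day

Jules owns both Docs and Plan and can only do one per day — violated.
The team can handle at most 3 items per day — holds.
QA must be done before Sync — holds.
QA is blocked on Docs — holds.
Plan and Sync need the same test rig — holds.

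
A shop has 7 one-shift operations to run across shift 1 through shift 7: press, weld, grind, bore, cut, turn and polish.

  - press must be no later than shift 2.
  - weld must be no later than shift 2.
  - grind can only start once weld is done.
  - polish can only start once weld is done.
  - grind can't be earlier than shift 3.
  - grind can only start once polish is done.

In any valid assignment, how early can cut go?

cut at shift 1 is achievable: bore -> shift 1, grind -> shift 3, press -> shift 1, turn -> shift 1, polish -> shift 2, cut -> shift 1, weld -> shift 1.

shift 1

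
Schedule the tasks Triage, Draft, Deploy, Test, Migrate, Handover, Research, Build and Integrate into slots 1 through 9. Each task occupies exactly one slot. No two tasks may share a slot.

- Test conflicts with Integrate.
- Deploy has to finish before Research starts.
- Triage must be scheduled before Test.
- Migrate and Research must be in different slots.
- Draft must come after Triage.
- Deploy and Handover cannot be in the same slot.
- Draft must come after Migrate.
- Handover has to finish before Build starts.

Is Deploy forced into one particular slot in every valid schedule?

No

Deploy can be 1 (e.g. Build=8, Migrate=3, Research=7, Triage=2, Draft=4, Test=5, Handover=6, Integrate=9, Deploy=1) or 2 (e.g. Handover=6, Triage=1, Migrate=3, Research=7, Test=5, Integrate=9, Build=8, Deploy=2, Draft=4).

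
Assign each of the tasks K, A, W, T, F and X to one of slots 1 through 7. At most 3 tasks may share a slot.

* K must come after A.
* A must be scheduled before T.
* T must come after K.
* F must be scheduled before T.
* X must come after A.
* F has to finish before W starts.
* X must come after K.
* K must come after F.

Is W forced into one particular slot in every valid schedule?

No

W can be 2 (e.g. X in 3; F in 1; W in 2; K in 2; T in 3; A in 1) or 3 (e.g. K -> 2, W -> 3, X -> 3, T -> 3, F -> 1, A -> 1).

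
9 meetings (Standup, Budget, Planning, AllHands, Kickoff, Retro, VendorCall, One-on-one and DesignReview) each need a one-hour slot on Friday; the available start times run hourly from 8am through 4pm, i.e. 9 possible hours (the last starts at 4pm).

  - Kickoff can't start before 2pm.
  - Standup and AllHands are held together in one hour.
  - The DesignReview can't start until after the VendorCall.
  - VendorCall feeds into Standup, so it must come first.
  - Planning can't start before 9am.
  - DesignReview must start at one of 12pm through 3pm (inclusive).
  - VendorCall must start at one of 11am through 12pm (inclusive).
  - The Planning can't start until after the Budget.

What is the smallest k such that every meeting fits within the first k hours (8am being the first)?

The precedence chain requires at least 2 distinct hours.
Kickoff can't be placed before 2pm — that is hour 7 counting from 8am — so the schedule must run through at least 7 hours.
7 works (last occupied hour: 2pm): for example Standup in 12pm; One-on-one in 8am; VendorCall in 11am; Planning in 9am; Kickoff in 2pm; DesignReview in 12pm; AllHands in 12pm; Retro in 8am; Budget in 8am.

7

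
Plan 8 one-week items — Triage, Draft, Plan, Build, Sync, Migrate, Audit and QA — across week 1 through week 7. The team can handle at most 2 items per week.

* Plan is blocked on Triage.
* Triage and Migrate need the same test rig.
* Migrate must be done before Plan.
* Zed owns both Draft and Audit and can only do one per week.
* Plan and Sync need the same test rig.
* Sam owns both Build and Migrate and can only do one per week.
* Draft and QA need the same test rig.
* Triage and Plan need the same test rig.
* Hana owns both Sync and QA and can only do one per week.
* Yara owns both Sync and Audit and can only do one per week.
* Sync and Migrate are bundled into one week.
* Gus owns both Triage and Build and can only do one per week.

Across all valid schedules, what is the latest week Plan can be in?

week 7

Precedence pushes Plan to at least week 2.
Plan at week 7 is achievable: Sync=week 2; Migrate=week 2; Audit=week 3; Plan=week 7; QA=week 4; Draft=week 1; Build=week 3; Triage=week 1.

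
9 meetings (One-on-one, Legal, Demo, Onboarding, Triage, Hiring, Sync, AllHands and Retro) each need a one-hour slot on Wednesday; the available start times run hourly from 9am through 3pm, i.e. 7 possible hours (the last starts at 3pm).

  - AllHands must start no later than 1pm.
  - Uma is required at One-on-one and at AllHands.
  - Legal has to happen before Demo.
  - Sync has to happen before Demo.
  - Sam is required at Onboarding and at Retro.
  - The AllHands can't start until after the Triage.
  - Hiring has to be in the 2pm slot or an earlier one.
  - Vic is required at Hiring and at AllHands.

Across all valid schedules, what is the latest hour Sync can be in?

Downstream work caps Sync at 2pm.
Sync at 2pm is achievable: Legal -> 9am, Onboarding -> 9am, Sync -> 2pm, Triage -> 9am, AllHands -> 10am, Retro -> 10am, One-on-one -> 9am, Hiring -> 9am, Demo -> 3pm.

2pm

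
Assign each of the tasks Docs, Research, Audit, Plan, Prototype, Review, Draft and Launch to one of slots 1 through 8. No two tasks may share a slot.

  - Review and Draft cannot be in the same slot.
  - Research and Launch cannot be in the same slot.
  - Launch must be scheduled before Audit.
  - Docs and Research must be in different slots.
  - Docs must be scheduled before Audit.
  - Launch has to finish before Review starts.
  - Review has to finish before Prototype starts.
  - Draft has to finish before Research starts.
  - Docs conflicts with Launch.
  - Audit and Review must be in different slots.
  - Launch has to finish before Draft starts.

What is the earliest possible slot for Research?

3

Precedence pushes Research to at least 3.
Research at 3 is achievable: Audit=5, Launch=1, Docs=4, Plan=8, Prototype=7, Research=3, Draft=2, Review=6.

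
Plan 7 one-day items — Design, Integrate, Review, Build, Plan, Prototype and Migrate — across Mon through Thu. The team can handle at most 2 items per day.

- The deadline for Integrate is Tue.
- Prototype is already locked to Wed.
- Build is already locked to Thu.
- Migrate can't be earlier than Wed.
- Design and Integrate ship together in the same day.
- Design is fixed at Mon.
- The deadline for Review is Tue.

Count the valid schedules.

Enumerating: Design in Mon, Prototype in Wed, Migrate in Wed, Integrate in Mon, Plan in Tue, Review in Tue, Build in Thu | Review -> Tue, Build -> Thu, Migrate -> Wed, Prototype -> Wed, Design -> Mon, Integrate -> Mon, Plan -> Thu | Integrate=Mon, Review=Tue, Migrate=Thu, Plan=Tue, Build=Thu, Design=Mon, Prototype=Wed | Build=Thu; Design=Mon; Integrate=Mon; Prototype=Wed; Migrate=Thu; Plan=Wed; Review=Tue.

4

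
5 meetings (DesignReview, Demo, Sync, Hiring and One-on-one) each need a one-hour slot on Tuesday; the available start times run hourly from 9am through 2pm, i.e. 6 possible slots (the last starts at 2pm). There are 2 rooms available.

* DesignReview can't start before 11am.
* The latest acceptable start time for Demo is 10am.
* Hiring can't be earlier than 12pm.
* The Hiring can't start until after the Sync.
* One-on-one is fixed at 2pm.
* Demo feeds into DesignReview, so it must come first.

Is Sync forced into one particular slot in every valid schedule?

No

Sync can be 9am (e.g. Demo in 9am, Sync in 9am, Hiring in 12pm, One-on-one in 2pm, DesignReview in 11am) or 10am (e.g. DesignReview=11am; Sync=10am; One-on-one=2pm; Hiring=12pm; Demo=9am).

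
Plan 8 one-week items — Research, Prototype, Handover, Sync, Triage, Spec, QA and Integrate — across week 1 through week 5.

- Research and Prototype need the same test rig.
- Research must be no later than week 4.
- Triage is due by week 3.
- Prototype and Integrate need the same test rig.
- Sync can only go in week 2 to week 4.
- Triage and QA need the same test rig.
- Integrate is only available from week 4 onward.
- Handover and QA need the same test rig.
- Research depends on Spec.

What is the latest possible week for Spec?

Downstream work caps Spec at week 3.
Spec at week 3 is achievable: Sync -> week 2, Integrate -> week 4, Handover -> week 1, QA -> week 2, Spec -> week 3, Triage -> week 1, Research -> week 4, Prototype -> week 1.

week 3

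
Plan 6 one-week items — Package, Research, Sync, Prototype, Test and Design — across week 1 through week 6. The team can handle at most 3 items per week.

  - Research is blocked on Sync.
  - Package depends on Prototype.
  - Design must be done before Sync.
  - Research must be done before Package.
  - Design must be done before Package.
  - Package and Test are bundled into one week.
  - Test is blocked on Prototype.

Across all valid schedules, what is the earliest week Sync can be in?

Precedence pushes Sync to at least week 2; downstream work caps Sync at week 4.
Sync at week 2 is achievable: Research in week 3, Sync in week 2, Prototype in week 1, Design in week 1, Test in week 4, Package in week 4.

week 2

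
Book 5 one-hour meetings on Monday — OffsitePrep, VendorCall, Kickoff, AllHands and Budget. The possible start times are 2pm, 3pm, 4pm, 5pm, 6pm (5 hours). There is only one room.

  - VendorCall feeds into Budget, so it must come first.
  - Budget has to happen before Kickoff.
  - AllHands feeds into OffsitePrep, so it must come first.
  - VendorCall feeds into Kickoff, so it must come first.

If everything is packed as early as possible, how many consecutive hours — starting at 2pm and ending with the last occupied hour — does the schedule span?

The precedence chain requires at least 3 distinct hours.
With at most 1 per hour and 5 meetings, at least 5 hours are needed.
5 works (last occupied hour: 6pm): for example OffsitePrep in 6pm; Budget in 3pm; VendorCall in 2pm; AllHands in 5pm; Kickoff in 4pm.

5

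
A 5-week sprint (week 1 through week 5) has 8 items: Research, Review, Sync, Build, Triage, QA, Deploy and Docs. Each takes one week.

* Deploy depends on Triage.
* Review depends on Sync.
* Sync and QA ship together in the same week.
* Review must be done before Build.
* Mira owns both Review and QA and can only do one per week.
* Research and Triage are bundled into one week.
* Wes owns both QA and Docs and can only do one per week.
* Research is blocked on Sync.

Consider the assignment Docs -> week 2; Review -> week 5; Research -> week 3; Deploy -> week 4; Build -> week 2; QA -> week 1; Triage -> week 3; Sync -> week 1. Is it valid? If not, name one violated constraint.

Sync and QA ship together in the same week — holds.
Review depends on Sync — holds.
Mira owns both Review and QA and can only do one per week — holds.
Deploy depends on Triage — holds.
Wes owns both QA and Docs and can only do one per week — holds.
Research is blocked on Sync — holds.
Research and Triage are bundled into one week — holds.
Review must be done before Build — violated.

No. Review must be done before Build is not satisfied.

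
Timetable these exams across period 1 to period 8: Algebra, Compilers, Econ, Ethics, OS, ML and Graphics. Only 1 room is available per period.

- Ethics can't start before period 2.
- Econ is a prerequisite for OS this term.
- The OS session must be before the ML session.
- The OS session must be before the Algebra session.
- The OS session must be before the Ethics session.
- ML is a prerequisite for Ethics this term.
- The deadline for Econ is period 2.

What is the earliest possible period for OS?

period 2

Precedence pushes OS to at least period 2; downstream work caps OS at period 6.
OS at period 2 is achievable: Econ -> period 1; Graphics -> period 7; OS -> period 2; Compilers -> period 6; Ethics -> period 4; ML -> period 3; Algebra -> period 5.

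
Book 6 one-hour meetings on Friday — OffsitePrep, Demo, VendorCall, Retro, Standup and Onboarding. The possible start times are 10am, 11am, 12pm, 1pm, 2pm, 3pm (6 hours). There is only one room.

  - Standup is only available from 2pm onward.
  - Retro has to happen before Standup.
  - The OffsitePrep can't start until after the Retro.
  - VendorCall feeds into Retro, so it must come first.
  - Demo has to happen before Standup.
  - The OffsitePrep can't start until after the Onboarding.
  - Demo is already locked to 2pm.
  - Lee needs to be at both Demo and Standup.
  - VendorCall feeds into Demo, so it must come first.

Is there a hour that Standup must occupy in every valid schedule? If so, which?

3pm

Standup's window is 2pm–3pm.
Demo is fixed at 2pm, and Standup can't share a hour with Demo.
So Standup must be 3pm.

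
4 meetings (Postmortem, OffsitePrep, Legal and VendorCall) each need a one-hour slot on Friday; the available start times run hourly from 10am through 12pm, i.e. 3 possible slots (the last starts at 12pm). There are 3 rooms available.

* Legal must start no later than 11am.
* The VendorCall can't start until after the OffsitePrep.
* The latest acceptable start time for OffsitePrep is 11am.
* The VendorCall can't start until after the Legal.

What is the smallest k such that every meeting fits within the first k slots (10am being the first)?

2 slots

The precedence chain requires at least 2 distinct slots.
With at most 3 per slot and 4 meetings, at least 2 slots are needed.
2 works (last occupied slot: 11am): for example Postmortem -> 10am, OffsitePrep -> 10am, Legal -> 10am, VendorCall -> 11am.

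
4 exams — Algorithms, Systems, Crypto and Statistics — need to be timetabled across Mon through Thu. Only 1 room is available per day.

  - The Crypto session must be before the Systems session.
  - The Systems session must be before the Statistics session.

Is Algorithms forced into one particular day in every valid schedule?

Algorithms can be Mon (e.g. Statistics -> Thu; Algorithms -> Mon; Systems -> Wed; Crypto -> Tue) or Tue (e.g. Statistics=Thu; Algorithms=Tue; Systems=Wed; Crypto=Mon).

No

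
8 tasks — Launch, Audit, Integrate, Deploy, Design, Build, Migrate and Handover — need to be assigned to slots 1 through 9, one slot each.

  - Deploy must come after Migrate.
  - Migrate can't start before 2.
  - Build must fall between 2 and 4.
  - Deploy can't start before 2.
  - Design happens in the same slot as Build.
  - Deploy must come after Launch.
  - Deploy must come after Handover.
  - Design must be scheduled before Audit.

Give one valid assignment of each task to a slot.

Integrate=1; Deploy=3; Migrate=2; Audit=3; Handover=1; Launch=1; Design=2; Build=2

Checking: Handover(1) before Deploy(3); Migrate(2) before Deploy(3); Launch(1) before Deploy(3); Design(2) before Audit(3); Design = Build = 2; Build=2 in [2,4]; Migrate=2 in [2,9]; Deploy=3 in [2,9].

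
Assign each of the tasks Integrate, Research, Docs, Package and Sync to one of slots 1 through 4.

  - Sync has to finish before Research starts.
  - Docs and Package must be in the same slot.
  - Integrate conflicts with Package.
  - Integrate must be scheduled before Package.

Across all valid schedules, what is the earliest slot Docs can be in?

Docs must be in the same slot as Package, which can't be before 2, so Docs is at least 2.
Docs at 2 is achievable: Sync -> 1; Package -> 2; Integrate -> 1; Research -> 2; Docs -> 2.

2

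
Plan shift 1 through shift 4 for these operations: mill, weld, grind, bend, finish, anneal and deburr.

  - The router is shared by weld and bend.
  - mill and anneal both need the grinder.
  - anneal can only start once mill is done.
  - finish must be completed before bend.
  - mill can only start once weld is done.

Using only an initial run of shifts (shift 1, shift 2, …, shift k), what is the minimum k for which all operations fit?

3

The precedence chain requires at least 3 distinct shifts.
3 works (last occupied shift: shift 3): for example grind -> shift 1, deburr -> shift 1, mill -> shift 2, anneal -> shift 3, weld -> shift 1, bend -> shift 2, finish -> shift 1.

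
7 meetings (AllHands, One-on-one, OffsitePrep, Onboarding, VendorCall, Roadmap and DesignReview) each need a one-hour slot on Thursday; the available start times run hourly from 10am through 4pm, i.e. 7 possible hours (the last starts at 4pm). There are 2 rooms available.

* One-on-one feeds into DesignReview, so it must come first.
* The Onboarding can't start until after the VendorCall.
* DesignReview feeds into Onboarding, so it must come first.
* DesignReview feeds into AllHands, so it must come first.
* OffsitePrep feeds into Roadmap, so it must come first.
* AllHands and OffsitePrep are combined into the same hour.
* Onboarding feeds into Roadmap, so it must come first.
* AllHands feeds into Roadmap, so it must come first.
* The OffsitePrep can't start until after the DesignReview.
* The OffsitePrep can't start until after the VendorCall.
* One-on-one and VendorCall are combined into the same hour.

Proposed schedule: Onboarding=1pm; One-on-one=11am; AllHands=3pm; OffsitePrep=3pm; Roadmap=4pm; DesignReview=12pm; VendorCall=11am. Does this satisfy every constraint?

Yes, all constraints hold

DesignReview feeds into AllHands, so it must come first — holds.
One-on-one feeds into DesignReview, so it must come first — holds.
The OffsitePrep can't start until after the DesignReview — holds.
DesignReview feeds into Onboarding, so it must come first — holds.
Onboarding feeds into Roadmap, so it must come first — holds.
The OffsitePrep can't start until after the VendorCall — holds.
There are 2 rooms available — holds.
One-on-one and VendorCall are combined into the same hour — holds.
OffsitePrep feeds into Roadmap, so it must come first — holds.
AllHands and OffsitePrep are combined into the same hour — holds.
The Onboarding can't start until after the VendorCall — holds.
AllHands feeds into Roadmap, so it must come first — holds.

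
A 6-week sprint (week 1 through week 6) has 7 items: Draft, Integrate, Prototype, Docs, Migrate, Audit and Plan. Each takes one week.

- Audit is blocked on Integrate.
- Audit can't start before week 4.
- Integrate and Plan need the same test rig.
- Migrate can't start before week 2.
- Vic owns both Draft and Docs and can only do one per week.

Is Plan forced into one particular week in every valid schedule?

No

Plan can be week 1 (e.g. Docs -> week 2, Audit -> week 4, Draft -> week 1, Migrate -> week 2, Prototype -> week 1, Integrate -> week 2, Plan -> week 1) or week 2 (e.g. Prototype in week 1; Audit in week 4; Docs in week 2; Integrate in week 1; Draft in week 1; Migrate in week 2; Plan in week 2).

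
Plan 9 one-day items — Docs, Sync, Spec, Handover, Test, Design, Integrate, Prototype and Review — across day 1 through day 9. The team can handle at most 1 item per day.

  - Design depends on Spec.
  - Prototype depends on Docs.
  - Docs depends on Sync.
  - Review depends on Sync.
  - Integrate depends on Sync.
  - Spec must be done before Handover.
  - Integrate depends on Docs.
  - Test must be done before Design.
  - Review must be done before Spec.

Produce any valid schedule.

Handover -> day 8; Integrate -> day 7; Test -> day 5; Design -> day 6; Review -> day 3; Sync -> day 1; Prototype -> day 9; Spec -> day 4; Docs -> day 2

Checking: Test(day 5) before Design(day 6); Spec(day 4) before Design(day 6); Spec(day 4) before Handover(day 8); Sync(day 1) before Integrate(day 7); Docs(day 2) before Integrate(day 7); Sync(day 1) before Docs(day 2); Sync(day 1) before Review(day 3); Docs(day 2) before Prototype(day 9); Review(day 3) before Spec(day 4); max 1 per day (cap 1).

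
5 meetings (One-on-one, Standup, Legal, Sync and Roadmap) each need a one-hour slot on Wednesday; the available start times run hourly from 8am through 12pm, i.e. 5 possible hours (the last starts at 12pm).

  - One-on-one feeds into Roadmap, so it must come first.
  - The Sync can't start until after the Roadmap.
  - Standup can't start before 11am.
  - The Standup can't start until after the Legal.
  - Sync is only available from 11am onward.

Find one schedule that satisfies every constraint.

One-on-one=8am; Legal=8am; Roadmap=9am; Standup=11am; Sync=11am

Checking: One-on-one(8am) before Roadmap(9am); Roadmap(9am) before Sync(11am); Legal(8am) before Standup(11am); Standup=11am in [11am,12pm]; Sync=11am in [11am,12pm].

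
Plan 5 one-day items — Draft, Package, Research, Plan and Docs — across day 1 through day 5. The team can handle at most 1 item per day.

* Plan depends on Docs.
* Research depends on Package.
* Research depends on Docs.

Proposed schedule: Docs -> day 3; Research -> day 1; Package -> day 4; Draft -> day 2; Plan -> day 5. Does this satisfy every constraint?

No — it violates: Research depends on Package

Plan depends on Docs — holds.
Research depends on Package — violated.
Research depends on Docs — violated.
The team can handle at most 1 item per day — holds.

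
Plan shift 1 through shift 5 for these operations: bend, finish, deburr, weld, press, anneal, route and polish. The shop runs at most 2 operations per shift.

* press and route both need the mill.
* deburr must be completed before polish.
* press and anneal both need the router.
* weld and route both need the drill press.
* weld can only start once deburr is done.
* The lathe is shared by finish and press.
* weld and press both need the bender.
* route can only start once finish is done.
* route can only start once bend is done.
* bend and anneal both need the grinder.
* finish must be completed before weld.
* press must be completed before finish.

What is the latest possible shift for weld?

shift 5

Precedence pushes weld to at least shift 3.
weld at shift 5 is achievable: anneal in shift 4; route in shift 3; finish in shift 2; press in shift 1; bend in shift 2; deburr in shift 1; weld in shift 5; polish in shift 3.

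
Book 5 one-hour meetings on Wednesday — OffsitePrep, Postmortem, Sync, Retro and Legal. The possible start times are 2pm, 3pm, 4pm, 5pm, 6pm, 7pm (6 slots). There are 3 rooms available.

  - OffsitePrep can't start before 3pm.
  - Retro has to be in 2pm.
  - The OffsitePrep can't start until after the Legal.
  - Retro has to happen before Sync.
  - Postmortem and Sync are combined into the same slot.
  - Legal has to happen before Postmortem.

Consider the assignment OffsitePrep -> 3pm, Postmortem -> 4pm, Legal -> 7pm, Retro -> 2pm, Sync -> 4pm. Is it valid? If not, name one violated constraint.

OffsitePrep can't start before 3pm — holds.
Postmortem and Sync are combined into the same slot — holds.
The OffsitePrep can't start until after the Legal — violated.
Retro has to happen before Sync — holds.
Legal has to happen before Postmortem — violated.
There are 3 rooms available — holds.
Retro has to be in 2pm — holds.

No — it violates: The OffsitePrep can't start until after the Legal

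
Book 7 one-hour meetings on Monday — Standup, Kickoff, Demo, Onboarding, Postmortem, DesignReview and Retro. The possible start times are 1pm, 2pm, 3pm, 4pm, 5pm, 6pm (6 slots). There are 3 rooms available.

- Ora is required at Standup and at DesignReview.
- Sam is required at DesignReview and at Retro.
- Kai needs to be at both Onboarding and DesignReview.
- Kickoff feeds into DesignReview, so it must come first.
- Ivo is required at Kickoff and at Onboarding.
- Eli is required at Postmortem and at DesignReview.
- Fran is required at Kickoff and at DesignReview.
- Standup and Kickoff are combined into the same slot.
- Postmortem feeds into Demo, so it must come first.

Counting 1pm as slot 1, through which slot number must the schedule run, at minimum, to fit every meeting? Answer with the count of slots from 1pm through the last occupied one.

3 slots

The precedence chain requires at least 2 distinct slots.
With at most 3 per slot and 7 meetings, at least 3 slots are needed.
3 works (last occupied slot: 3pm): for example Kickoff=1pm; Retro=3pm; Postmortem=1pm; Demo=2pm; DesignReview=2pm; Standup=1pm; Onboarding=3pm.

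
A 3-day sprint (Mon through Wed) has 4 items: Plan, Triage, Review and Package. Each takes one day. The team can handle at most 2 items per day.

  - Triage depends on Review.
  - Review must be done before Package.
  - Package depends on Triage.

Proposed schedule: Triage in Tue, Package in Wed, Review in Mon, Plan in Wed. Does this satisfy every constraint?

Review must be done before Package — holds.
The team can handle at most 2 items per day — holds.
Package depends on Triage — holds.
Triage depends on Review — holds.

Yes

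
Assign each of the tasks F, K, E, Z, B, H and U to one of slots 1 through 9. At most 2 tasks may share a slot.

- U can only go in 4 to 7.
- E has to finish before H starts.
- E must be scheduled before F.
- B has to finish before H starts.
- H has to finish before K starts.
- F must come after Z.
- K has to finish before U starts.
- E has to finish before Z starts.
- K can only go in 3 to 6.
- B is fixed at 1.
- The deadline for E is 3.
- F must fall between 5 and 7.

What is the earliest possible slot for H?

2

Precedence pushes H to at least 2; downstream work caps H at 5.
H at 2 is achievable: F in 5; K in 3; U in 4; Z in 2; B in 1; H in 2; E in 1.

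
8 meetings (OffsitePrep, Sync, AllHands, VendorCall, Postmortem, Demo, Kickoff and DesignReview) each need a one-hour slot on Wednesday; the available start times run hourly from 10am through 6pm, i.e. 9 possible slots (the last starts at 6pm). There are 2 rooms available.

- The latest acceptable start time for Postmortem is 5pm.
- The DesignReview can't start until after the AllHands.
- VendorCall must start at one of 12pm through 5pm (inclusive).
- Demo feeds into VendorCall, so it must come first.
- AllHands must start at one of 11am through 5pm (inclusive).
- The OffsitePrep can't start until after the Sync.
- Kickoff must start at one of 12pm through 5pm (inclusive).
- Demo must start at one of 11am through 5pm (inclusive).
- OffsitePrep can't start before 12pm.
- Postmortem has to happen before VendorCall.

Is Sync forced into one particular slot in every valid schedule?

Sync can be 10am (e.g. Demo -> 11am; Postmortem -> 10am; Kickoff -> 12pm; AllHands -> 11am; DesignReview -> 1pm; Sync -> 10am; VendorCall -> 12pm; OffsitePrep -> 1pm) or 11am (e.g. VendorCall in 12pm, Postmortem in 10am, OffsitePrep in 1pm, AllHands in 1pm, Kickoff in 12pm, DesignReview in 2pm, Sync in 11am, Demo in 11am).

No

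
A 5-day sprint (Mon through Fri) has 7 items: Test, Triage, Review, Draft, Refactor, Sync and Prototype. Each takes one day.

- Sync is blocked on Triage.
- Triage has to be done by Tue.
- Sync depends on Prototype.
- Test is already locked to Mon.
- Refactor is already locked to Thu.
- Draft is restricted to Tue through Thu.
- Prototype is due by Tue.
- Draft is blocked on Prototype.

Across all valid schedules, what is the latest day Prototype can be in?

Prototype's own window allows nothing later than Tue.
Prototype at Tue is achievable: Draft -> Wed; Prototype -> Tue; Test -> Mon; Review -> Mon; Refactor -> Thu; Triage -> Mon; Sync -> Wed.

Tue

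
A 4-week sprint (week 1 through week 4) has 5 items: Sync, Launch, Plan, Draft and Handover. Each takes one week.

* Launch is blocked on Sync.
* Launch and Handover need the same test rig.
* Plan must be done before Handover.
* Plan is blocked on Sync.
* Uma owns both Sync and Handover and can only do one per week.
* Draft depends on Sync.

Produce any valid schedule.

Draft in week 2; Sync in week 1; Launch in week 2; Handover in week 3; Plan in week 2

Checking: Plan(week 2) before Handover(week 3); Sync(week 1) before Plan(week 2); Sync(week 1) before Launch(week 2); Sync(week 1) before Draft(week 2); Launch(week 2) != Handover(week 3); Sync(week 1) != Handover(week 3).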